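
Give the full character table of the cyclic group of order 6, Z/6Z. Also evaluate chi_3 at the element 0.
Character table of Z/6Z (irreps indexed chi_0,...,chi_5 with chi_k(m) = zeta_6^(k*m), zeta_6 = exp(2*pi*i/6)):
  irrep \ class  {0} (size 1)  {1} (size 1)    {2} (size 1)    {3} (size 1)  {4} (size 1)    {5} (size 1)  
  chi_0          1             1               1               1             1               1             
  chi_1          1             exp(I*pi/3)     exp(2*I*pi/3)   -1            exp(-2*I*pi/3)  exp(-I*pi/3)  
  chi_2          1             exp(2*I*pi/3)   exp(-2*I*pi/3)  1             exp(2*I*pi/3)   exp(-2*I*pi/3)
  chi_3          1             -1              1               -1            1               -1            
  chi_4          1             exp(-2*I*pi/3)  exp(2*I*pi/3)   1             exp(-2*I*pi/3)  exp(2*I*pi/3) 
  chi_5          1             exp(-I*pi/3)    exp(-2*I*pi/3)  -1            exp(2*I*pi/3)   exp(I*pi/3)   

Spot check: chi_3(0) = zeta_6^(3*0) = zeta_6^0 = 1.

Working: Z/6Z is abelian, so all 6 irreducible complex representations are 1-dimensional. They are given by chi_k(m) = zeta_6^(k*m) for k = 0,...,5. Row orthogonality: sum_m chi_k(m) conj(chi_l(m)) = 6 * [k = l].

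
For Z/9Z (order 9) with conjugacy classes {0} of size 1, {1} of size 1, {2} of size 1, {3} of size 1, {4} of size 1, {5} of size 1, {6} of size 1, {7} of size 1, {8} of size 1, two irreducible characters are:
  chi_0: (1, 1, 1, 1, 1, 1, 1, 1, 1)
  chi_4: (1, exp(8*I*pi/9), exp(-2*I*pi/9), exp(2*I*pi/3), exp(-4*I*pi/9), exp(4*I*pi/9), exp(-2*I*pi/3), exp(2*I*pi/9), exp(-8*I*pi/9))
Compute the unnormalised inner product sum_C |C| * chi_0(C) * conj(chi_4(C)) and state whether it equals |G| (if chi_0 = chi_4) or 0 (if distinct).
Sum = 0; so <chi_0, chi_4> = 0 (distinct irreducibles are orthogonal).

Reasoning: Compute term by term over conjugacy classes (|C| * chi_0(C) * conj(chi_4(C))):
  1*(1)*conj(1) + 1*(1)*conj(exp(8*I*pi/9)) + 1*(1)*conj(exp(-2*I*pi/9)) + 1*(1)*conj(exp(2*I*pi/3)) + 1*(1)*conj(exp(-4*I*pi/9)) + 1*(1)*conj(exp(4*I*pi/9)) + 1*(1)*conj(exp(-2*I*pi/3)) + 1*(1)*conj(exp(2*I*pi/9)) + 1*(1)*conj(exp(-8*I*pi/9))
  = (1) + (exp(-8*I*pi/9)) + (exp(2*I*pi/9)) + (exp(-2*I*pi/3)) + (exp(4*I*pi/9)) + (exp(-4*I*pi/9)) + (exp(2*I*pi/3)) + (exp(-2*I*pi/9)) + (exp(8*I*pi/9))
  = 0.
(Exp terms are combined using exp(i*s)*conj(exp(i*t)) = exp(i*(s-t)), and sums of them are collapsed using the identity that for every m > 1 the m distinct m-th roots of unity sum to 0, e.g. 1 + exp(2*I*pi/3) + exp(-2*I*pi/3) = 0.)
Dividing by |G| = 9 gives 0/9 = 0, matching the row-orthogonality relation <chi_0, chi_4> = [chi_0 = chi_4].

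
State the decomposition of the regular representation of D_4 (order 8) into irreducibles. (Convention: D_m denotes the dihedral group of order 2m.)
Each irreducible V_i of dimension d_i appears with multiplicity d_i, i.e. rho_reg = (direct sum over all irreducibles V_i) d_i V_i. The irreducible dimensions for D_4 are 1, 1, 1, 1, 2: 4 irreducibles of dimension 1, each with multiplicity 1; 1 irreducible of dimension 2, with multiplicity 2. Total dimension 4*1*1 + 1*2*2 = 8 = |G|.

General theorem: in the regular representation of a finite group G, each irreducible appears with multiplicity equal to its dimension. Check: dim(rho_reg) = sum d_i^2 = 1 + 1 + 1 + 1 + 4 = 8 = |G|.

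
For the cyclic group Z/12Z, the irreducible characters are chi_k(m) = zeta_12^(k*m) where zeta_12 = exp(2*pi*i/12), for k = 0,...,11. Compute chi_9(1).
chi_9(1) = zeta_12^9 = -I

Reasoning: chi_9(1) = zeta_12^(9*1) = zeta_12^9. Since zeta_12^12 = 1, this equals zeta_12^9 = exp(2*pi*i*9/12) = -I.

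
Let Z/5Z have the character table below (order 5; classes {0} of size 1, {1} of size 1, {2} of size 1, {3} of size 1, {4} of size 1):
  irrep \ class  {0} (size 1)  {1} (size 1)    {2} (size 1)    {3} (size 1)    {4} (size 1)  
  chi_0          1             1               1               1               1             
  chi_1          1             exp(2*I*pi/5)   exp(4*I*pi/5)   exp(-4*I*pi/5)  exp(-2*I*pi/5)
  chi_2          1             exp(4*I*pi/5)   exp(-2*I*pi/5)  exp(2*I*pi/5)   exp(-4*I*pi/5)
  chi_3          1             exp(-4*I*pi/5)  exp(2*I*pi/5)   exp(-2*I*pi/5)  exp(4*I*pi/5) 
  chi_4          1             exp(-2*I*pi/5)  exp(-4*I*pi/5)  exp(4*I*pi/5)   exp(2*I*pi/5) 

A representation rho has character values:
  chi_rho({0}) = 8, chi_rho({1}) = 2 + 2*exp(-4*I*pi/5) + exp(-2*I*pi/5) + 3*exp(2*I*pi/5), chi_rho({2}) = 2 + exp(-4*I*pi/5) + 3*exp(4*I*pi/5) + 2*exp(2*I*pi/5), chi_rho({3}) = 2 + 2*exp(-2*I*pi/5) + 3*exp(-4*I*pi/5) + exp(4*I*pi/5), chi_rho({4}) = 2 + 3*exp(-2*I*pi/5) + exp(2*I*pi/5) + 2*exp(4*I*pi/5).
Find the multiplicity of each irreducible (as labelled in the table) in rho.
Multiplicities: chi_0: 2, chi_1: 3, chi_2: 0, chi_3: 2, chi_4: 1.

Explanation: Use <chi_rho, chi> = (1/|G|) sum_C |C| * chi_rho(C) * conj(chi(C)) with |G| = 5 for each irreducible chi in the table:
  <chi_rho, chi_0> = (1/5)[1*(8)*conj(1) + 1*(2 + 2*exp(-4*I*pi/5) + exp(-2*I*pi/5) + 3*exp(2*I*pi/5))*conj(1) + 1*(2 + exp(-4*I*pi/5) + 3*exp(4*I*pi/5) + 2*exp(2*I*pi/5))*conj(1) + 1*(2 + 2*exp(-2*I*pi/5) + 3*exp(-4*I*pi/5) + exp(4*I*pi/5))*conj(1) + 1*(2 + 3*exp(-2*I*pi/5) + exp(2*I*pi/5) + 2*exp(4*I*pi/5))*conj(1)]
      = (1/5)[(8) + (2 + 2*exp(-4*I*pi/5) + exp(-2*I*pi/5) + 3*exp(2*I*pi/5)) + (2 + exp(-4*I*pi/5) + 3*exp(4*I*pi/5) + 2*exp(2*I*pi/5)) + (2 + 2*exp(-2*I*pi/5) + 3*exp(-4*I*pi/5) + exp(4*I*pi/5)) + (2 + 3*exp(-2*I*pi/5) + exp(2*I*pi/5) + 2*exp(4*I*pi/5))] = 10/5 = 2
  <chi_rho, chi_1> = (1/5)[1*(8)*conj(1) + 1*(2 + 2*exp(-4*I*pi/5) + exp(-2*I*pi/5) + 3*exp(2*I*pi/5))*conj(exp(2*I*pi/5)) + 1*(2 + exp(-4*I*pi/5) + 3*exp(4*I*pi/5) + 2*exp(2*I*pi/5))*conj(exp(4*I*pi/5)) + 1*(2 + 2*exp(-2*I*pi/5) + 3*exp(-4*I*pi/5) + exp(4*I*pi/5))*conj(exp(-4*I*pi/5)) + 1*(2 + 3*exp(-2*I*pi/5) + exp(2*I*pi/5) + 2*exp(4*I*pi/5))*conj(exp(-2*I*pi/5))]
      = (1/5)[(8) + (3 + 2*exp(-2*I*pi/5) + exp(-4*I*pi/5) + 2*exp(4*I*pi/5)) + (3 + 2*exp(-2*I*pi/5) + 2*exp(-4*I*pi/5) + exp(2*I*pi/5)) + (3 + exp(-2*I*pi/5) + 2*exp(4*I*pi/5) + 2*exp(2*I*pi/5)) + (3 + 2*exp(-4*I*pi/5) + exp(4*I*pi/5) + 2*exp(2*I*pi/5))] = 15/5 = 3
  <chi_rho, chi_2> = (1/5)[1*(8)*conj(1) + 1*(2 + 2*exp(-4*I*pi/5) + exp(-2*I*pi/5) + 3*exp(2*I*pi/5))*conj(exp(4*I*pi/5)) + 1*(2 + exp(-4*I*pi/5) + 3*exp(4*I*pi/5) + 2*exp(2*I*pi/5))*conj(exp(-2*I*pi/5)) + 1*(2 + 2*exp(-2*I*pi/5) + 3*exp(-4*I*pi/5) + exp(4*I*pi/5))*conj(exp(2*I*pi/5)) + 1*(2 + 3*exp(-2*I*pi/5) + exp(2*I*pi/5) + 2*exp(4*I*pi/5))*conj(exp(-4*I*pi/5))]
      = (1/5)[(8) + (3*exp(-2*I*pi/5) + 2*exp(-4*I*pi/5) + exp(4*I*pi/5) + 2*exp(2*I*pi/5)) + (3*exp(-4*I*pi/5) + exp(-2*I*pi/5) + 2*exp(4*I*pi/5) + 2*exp(2*I*pi/5)) + (2*exp(-2*I*pi/5) + 2*exp(-4*I*pi/5) + exp(2*I*pi/5) + 3*exp(4*I*pi/5)) + (2*exp(-2*I*pi/5) + exp(-4*I*pi/5) + 2*exp(4*I*pi/5) + 3*exp(2*I*pi/5))] = 0/5 = 0
  <chi_rho, chi_3> = (1/5)[1*(8)*conj(1) + 1*(2 + 2*exp(-4*I*pi/5) + exp(-2*I*pi/5) + 3*exp(2*I*pi/5))*conj(exp(-4*I*pi/5)) + 1*(2 + exp(-4*I*pi/5) + 3*exp(4*I*pi/5) + 2*exp(2*I*pi/5))*conj(exp(2*I*pi/5)) + 1*(2 + 2*exp(-2*I*pi/5) + 3*exp(-4*I*pi/5) + exp(4*I*pi/5))*conj(exp(-2*I*pi/5)) + 1*(2 + 3*exp(-2*I*pi/5) + exp(2*I*pi/5) + 2*exp(4*I*pi/5))*conj(exp(4*I*pi/5))]
      = (1/5)[(8) + (2 + 3*exp(-4*I*pi/5) + exp(2*I*pi/5) + 2*exp(4*I*pi/5)) + (2 + 2*exp(-2*I*pi/5) + exp(4*I*pi/5) + 3*exp(2*I*pi/5)) + (2 + 3*exp(-2*I*pi/5) + exp(-4*I*pi/5) + 2*exp(2*I*pi/5)) + (2 + 2*exp(-4*I*pi/5) + exp(-2*I*pi/5) + 3*exp(4*I*pi/5))] = 10/5 = 2
  <chi_rho, chi_4> = (1/5)[1*(8)*conj(1) + 1*(2 + 2*exp(-4*I*pi/5) + exp(-2*I*pi/5) + 3*exp(2*I*pi/5))*conj(exp(-2*I*pi/5)) + 1*(2 + exp(-4*I*pi/5) + 3*exp(4*I*pi/5) + 2*exp(2*I*pi/5))*conj(exp(-4*I*pi/5)) + 1*(2 + 2*exp(-2*I*pi/5) + 3*exp(-4*I*pi/5) + exp(4*I*pi/5))*conj(exp(4*I*pi/5)) + 1*(2 + 3*exp(-2*I*pi/5) + exp(2*I*pi/5) + 2*exp(4*I*pi/5))*conj(exp(2*I*pi/5))]
      = (1/5)[(8) + (1 + 2*exp(-2*I*pi/5) + 3*exp(4*I*pi/5) + 2*exp(2*I*pi/5)) + (1 + 3*exp(-2*I*pi/5) + 2*exp(-4*I*pi/5) + 2*exp(4*I*pi/5)) + (1 + 2*exp(-4*I*pi/5) + 2*exp(4*I*pi/5) + 3*exp(2*I*pi/5)) + (1 + 2*exp(-2*I*pi/5) + 3*exp(-4*I*pi/5) + 2*exp(2*I*pi/5))] = 5/5 = 1
(Exp terms are combined using exp(i*s)*conj(exp(i*t)) = exp(i*(s-t)), and sums of them are collapsed using the identity that for every m > 1 the m distinct m-th roots of unity sum to 0, e.g. 1 + exp(2*I*pi/3) + exp(-2*I*pi/3) = 0.)
Dimension check: dim(rho) = sum (mult * dim) = 2*1 + 3*1 + 0*1 + 2*1 + 1*1 = 8 = chi_rho(e) = 8.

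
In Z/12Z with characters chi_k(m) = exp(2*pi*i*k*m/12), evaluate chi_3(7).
chi_3(7) = zeta_12^21 = -I

Details: chi_3(7) = zeta_12^(3*7) = zeta_12^21. Since zeta_12^12 = 1, this equals zeta_12^9 = exp(2*pi*i*9/12) = -I.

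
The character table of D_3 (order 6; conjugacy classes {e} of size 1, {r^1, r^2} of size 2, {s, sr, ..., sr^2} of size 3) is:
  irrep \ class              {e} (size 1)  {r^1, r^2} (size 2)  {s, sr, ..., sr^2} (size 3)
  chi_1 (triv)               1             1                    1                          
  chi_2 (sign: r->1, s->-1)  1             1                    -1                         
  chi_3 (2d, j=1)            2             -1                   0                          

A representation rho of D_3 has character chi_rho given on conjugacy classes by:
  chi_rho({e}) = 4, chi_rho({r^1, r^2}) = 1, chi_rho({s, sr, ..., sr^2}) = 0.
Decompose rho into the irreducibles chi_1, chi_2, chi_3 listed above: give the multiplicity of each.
Multiplicities: chi_1: 1, chi_2: 1, chi_3: 1.

Derivation: Use <chi_rho, chi> = (1/|G|) sum_C |C| * chi_rho(C) * conj(chi(C)) with |G| = 6 for each irreducible chi in the table:
  <chi_rho, chi_1> = (1/6)[1*(4)*conj(1) + 2*(1)*conj(1) + 3*(0)*conj(1)]
      = (1/6)[(4) + (2) + (0)] = 6/6 = 1
  <chi_rho, chi_2> = (1/6)[1*(4)*conj(1) + 2*(1)*conj(1) + 3*(0)*conj(-1)]
      = (1/6)[(4) + (2) + (0)] = 6/6 = 1
  <chi_rho, chi_3> = (1/6)[1*(4)*conj(2) + 2*(1)*conj(-1) + 3*(0)*conj(0)]
      = (1/6)[(8) + (-2) + (0)] = 6/6 = 1
Dimension check: dim(rho) = sum (mult * dim) = 1*1 + 1*1 + 1*2 = 4 = chi_rho(e) = 4.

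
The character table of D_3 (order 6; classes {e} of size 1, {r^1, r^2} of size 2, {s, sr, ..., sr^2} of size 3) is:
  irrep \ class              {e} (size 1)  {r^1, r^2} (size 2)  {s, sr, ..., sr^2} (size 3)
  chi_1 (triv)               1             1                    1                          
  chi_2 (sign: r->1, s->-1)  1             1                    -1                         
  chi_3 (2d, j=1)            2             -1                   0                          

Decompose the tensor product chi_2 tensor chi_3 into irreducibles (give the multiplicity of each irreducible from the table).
chi_2 tensor chi_3 = chi_3 (all other irreducibles have multiplicity 0).

Proof sketch: The character of a tensor product is the pointwise product (chi_2 * chi_3)(C) = chi_2(C) * chi_3(C):
  {e}: (1)*(2), {r^1, r^2}: (1)*(-1), {s, sr, ..., sr^2}: (-1)*(0)
so (chi_2 * chi_3) takes values
  {e} -> 2, {r^1, r^2} -> -1, {s, sr, ..., sr^2} -> 0.
Now take the inner product of this character with each irreducible chi from the table, <chi_2*chi_3, chi> = (1/6) sum_C |C| (chi_2*chi_3)(C) conj(chi(C)):
  <chi_2*chi_3, chi_1> = (1/6)[1*(2)*conj(1) + 2*(-1)*conj(1) + 3*(0)*conj(1)]
      = (1/6)[(2) + (-2) + (0)] = 0/6 = 0
  <chi_2*chi_3, chi_2> = (1/6)[1*(2)*conj(1) + 2*(-1)*conj(1) + 3*(0)*conj(-1)]
      = (1/6)[(2) + (-2) + (0)] = 0/6 = 0
  <chi_2*chi_3, chi_3> = (1/6)[1*(2)*conj(2) + 2*(-1)*conj(-1) + 3*(0)*conj(0)]
      = (1/6)[(4) + (2) + (0)] = 6/6 = 1
Hence the multiplicities are chi_3: 1. Dimension check: dim(chi_2)*dim(chi_3) = 1*2 = 2 and sum (mult * dim) = 1*2 = 2.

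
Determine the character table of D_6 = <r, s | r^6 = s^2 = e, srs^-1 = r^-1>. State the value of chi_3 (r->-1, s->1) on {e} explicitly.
Conjugacy classes: {e} of size 1, {r^3} of size 1, {r^1, r^5} of size 2, {r^2, r^4} of size 2, {s, sr^2, ...} of size 3, {sr, sr^3, ...} of size 3.
Character table:
  irrep \ class              {e} (size 1)  {r^3} (size 1)  {r^1, r^5} (size 2)  {r^2, r^4} (size 2)  {s, sr^2, ...} (size 3)  {sr, sr^3, ...} (size 3)
  chi_1 (triv)               1             1               1                    1                    1                        1                       
  chi_2 (sign: r->1, s->-1)  1             1               1                    1                    -1                       -1                      
  chi_3 (r->-1, s->1)        1             -1              -1                   1                    1                        -1                      
  chi_4 (r->-1, s->-1)       1             -1              -1                   1                    -1                       1                       
  chi_5 (2d, j=1)            2             -2              1                    -1                   0                        0                       
  chi_6 (2d, j=2)            2             2               -1                   -1                   0                        0                       

Spot check: chi_3 (r->-1, s->1) on {e} = 1.

Details: D_6 has order 2*6 = 12 with 6 conjugacy classes, hence 6 irreducibles. Sum of squared dims 1 + 1 + 1 + 1 + 4 + 4 = 12 = |G|. Linear characters come from the abelianisation; the 2-dimensional irreps have character r^k -> 2*cos(2*pi*j*k/6), reflections -> 0.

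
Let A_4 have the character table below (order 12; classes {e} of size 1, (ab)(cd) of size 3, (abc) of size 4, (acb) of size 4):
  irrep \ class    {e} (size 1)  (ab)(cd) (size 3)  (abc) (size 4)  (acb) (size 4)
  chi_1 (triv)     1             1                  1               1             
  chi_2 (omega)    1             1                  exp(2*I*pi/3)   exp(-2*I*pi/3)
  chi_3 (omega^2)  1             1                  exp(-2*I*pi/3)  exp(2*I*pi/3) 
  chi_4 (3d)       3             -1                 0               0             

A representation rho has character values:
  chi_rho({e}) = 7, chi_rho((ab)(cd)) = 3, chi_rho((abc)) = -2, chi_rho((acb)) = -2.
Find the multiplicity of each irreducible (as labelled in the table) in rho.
Multiplicities: chi_1: 0, chi_2: 2, chi_3: 2, chi_4: 1.

Derivation: Use <chi_rho, chi> = (1/|G|) sum_C |C| * chi_rho(C) * conj(chi(C)) with |G| = 12 for each irreducible chi in the table:
  <chi_rho, chi_1> = (1/12)[1*(7)*conj(1) + 3*(3)*conj(1) + 4*(-2)*conj(1) + 4*(-2)*conj(1)]
      = (1/12)[(7) + (9) + (-8) + (-8)] = 0/12 = 0
  <chi_rho, chi_2> = (1/12)[1*(7)*conj(1) + 3*(3)*conj(1) + 4*(-2)*conj(exp(2*I*pi/3)) + 4*(-2)*conj(exp(-2*I*pi/3))]
      = (1/12)[(7) + (9) + (8 + 8*exp(2*I*pi/3)) + (8 + 8*exp(-2*I*pi/3))] = 24/12 = 2
  <chi_rho, chi_3> = (1/12)[1*(7)*conj(1) + 3*(3)*conj(1) + 4*(-2)*conj(exp(-2*I*pi/3)) + 4*(-2)*conj(exp(2*I*pi/3))]
      = (1/12)[(7) + (9) + (8 + 8*exp(-2*I*pi/3)) + (8 + 8*exp(2*I*pi/3))] = 24/12 = 2
  <chi_rho, chi_4> = (1/12)[1*(7)*conj(3) + 3*(3)*conj(-1) + 4*(-2)*conj(0) + 4*(-2)*conj(0)]
      = (1/12)[(21) + (-9) + (0) + (0)] = 12/12 = 1
(Exp terms are combined using exp(i*s)*conj(exp(i*t)) = exp(i*(s-t)), and sums of them are collapsed using the identity that for every m > 1 the m distinct m-th roots of unity sum to 0, e.g. 1 + exp(2*I*pi/3) + exp(-2*I*pi/3) = 0.)
Dimension check: dim(rho) = sum (mult * dim) = 0*1 + 2*1 + 2*1 + 1*3 = 7 = chi_rho(e) = 7.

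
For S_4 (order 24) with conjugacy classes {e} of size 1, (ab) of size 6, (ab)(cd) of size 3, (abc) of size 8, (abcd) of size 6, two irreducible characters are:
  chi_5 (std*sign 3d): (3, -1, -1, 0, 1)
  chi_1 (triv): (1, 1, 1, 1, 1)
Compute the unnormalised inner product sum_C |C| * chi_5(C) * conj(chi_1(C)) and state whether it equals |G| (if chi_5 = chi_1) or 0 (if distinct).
Sum = 0; so <chi_5, chi_1> = 0 (distinct irreducibles are orthogonal).

Explanation: Compute term by term over conjugacy classes (|C| * chi_5(C) * conj(chi_1(C))):
  1*(3)*conj(1) + 6*(-1)*conj(1) + 3*(-1)*conj(1) + 8*(0)*conj(1) + 6*(1)*conj(1)
  = (3) + (-6) + (-3) + (0) + (6)
  = 0.
Dividing by |G| = 24 gives 0/24 = 0, matching the row-orthogonality relation <chi_5, chi_1> = [chi_5 = chi_1].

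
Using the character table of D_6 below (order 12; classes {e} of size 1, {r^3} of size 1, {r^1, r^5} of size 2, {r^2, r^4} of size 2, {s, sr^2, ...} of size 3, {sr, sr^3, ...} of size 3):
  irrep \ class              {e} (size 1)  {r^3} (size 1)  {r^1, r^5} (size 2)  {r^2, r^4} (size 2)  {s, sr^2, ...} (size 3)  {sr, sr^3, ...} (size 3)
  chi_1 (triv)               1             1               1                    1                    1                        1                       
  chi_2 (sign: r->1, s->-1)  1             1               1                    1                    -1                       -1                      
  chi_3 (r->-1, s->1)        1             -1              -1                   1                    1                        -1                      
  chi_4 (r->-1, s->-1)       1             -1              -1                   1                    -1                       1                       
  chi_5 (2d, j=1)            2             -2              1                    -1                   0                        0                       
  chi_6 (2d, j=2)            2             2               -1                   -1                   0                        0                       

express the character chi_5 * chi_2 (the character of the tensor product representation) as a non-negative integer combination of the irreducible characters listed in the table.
chi_5 tensor chi_2 = chi_5 (all other irreducibles have multiplicity 0).

Why: The character of a tensor product is the pointwise product (chi_5 * chi_2)(C) = chi_5(C) * chi_2(C):
  {e}: (2)*(1), {r^3}: (-2)*(1), {r^1, r^5}: (1)*(1), {r^2, r^4}: (-1)*(1), {s, sr^2, ...}: (0)*(-1), {sr, sr^3, ...}: (0)*(-1)
so (chi_5 * chi_2) takes values
  {e} -> 2, {r^3} -> -2, {r^1, r^5} -> 1, {r^2, r^4} -> -1, {s, sr^2, ...} -> 0, {sr, sr^3, ...} -> 0.
Now take the inner product of this character with each irreducible chi from the table, <chi_5*chi_2, chi> = (1/12) sum_C |C| (chi_5*chi_2)(C) conj(chi(C)):
  <chi_5*chi_2, chi_1> = (1/12)[1*(2)*conj(1) + 1*(-2)*conj(1) + 2*(1)*conj(1) + 2*(-1)*conj(1) + 3*(0)*conj(1) + 3*(0)*conj(1)]
      = (1/12)[(2) + (-2) + (2) + (-2) + (0) + (0)] = 0/12 = 0
  <chi_5*chi_2, chi_2> = (1/12)[1*(2)*conj(1) + 1*(-2)*conj(1) + 2*(1)*conj(1) + 2*(-1)*conj(1) + 3*(0)*conj(-1) + 3*(0)*conj(-1)]
      = (1/12)[(2) + (-2) + (2) + (-2) + (0) + (0)] = 0/12 = 0
  <chi_5*chi_2, chi_3> = (1/12)[1*(2)*conj(1) + 1*(-2)*conj(-1) + 2*(1)*conj(-1) + 2*(-1)*conj(1) + 3*(0)*conj(1) + 3*(0)*conj(-1)]
      = (1/12)[(2) + (2) + (-2) + (-2) + (0) + (0)] = 0/12 = 0
  <chi_5*chi_2, chi_4> = (1/12)[1*(2)*conj(1) + 1*(-2)*conj(-1) + 2*(1)*conj(-1) + 2*(-1)*conj(1) + 3*(0)*conj(-1) + 3*(0)*conj(1)]
      = (1/12)[(2) + (2) + (-2) + (-2) + (0) + (0)] = 0/12 = 0
  <chi_5*chi_2, chi_5> = (1/12)[1*(2)*conj(2) + 1*(-2)*conj(-2) + 2*(1)*conj(1) + 2*(-1)*conj(-1) + 3*(0)*conj(0) + 3*(0)*conj(0)]
      = (1/12)[(4) + (4) + (2) + (2) + (0) + (0)] = 12/12 = 1
  <chi_5*chi_2, chi_6> = (1/12)[1*(2)*conj(2) + 1*(-2)*conj(2) + 2*(1)*conj(-1) + 2*(-1)*conj(-1) + 3*(0)*conj(0) + 3*(0)*conj(0)]
      = (1/12)[(4) + (-4) + (-2) + (2) + (0) + (0)] = 0/12 = 0
Hence the multiplicities are chi_5: 1. Dimension check: dim(chi_5)*dim(chi_2) = 2*1 = 2 and sum (mult * dim) = 1*2 = 2.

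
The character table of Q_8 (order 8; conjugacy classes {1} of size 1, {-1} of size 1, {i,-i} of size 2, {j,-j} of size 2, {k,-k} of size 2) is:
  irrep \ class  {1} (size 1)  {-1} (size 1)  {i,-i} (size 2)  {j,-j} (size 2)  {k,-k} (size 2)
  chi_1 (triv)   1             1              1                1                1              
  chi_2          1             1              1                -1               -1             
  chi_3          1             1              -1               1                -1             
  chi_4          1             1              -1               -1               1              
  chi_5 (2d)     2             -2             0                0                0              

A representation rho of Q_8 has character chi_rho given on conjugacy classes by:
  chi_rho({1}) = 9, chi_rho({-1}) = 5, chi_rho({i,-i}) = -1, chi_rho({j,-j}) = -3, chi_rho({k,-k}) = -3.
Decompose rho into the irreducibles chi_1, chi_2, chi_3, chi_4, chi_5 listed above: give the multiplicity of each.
Multiplicities: chi_1: 0, chi_2: 3, chi_3: 2, chi_4: 2, chi_5: 1.

Details: Use <chi_rho, chi> = (1/|G|) sum_C |C| * chi_rho(C) * conj(chi(C)) with |G| = 8 for each irreducible chi in the table:
  <chi_rho, chi_1> = (1/8)[1*(9)*conj(1) + 1*(5)*conj(1) + 2*(-1)*conj(1) + 2*(-3)*conj(1) + 2*(-3)*conj(1)]
      = (1/8)[(9) + (5) + (-2) + (-6) + (-6)] = 0/8 = 0
  <chi_rho, chi_2> = (1/8)[1*(9)*conj(1) + 1*(5)*conj(1) + 2*(-1)*conj(1) + 2*(-3)*conj(-1) + 2*(-3)*conj(-1)]
      = (1/8)[(9) + (5) + (-2) + (6) + (6)] = 24/8 = 3
  <chi_rho, chi_3> = (1/8)[1*(9)*conj(1) + 1*(5)*conj(1) + 2*(-1)*conj(-1) + 2*(-3)*conj(1) + 2*(-3)*conj(-1)]
      = (1/8)[(9) + (5) + (2) + (-6) + (6)] = 16/8 = 2
  <chi_rho, chi_4> = (1/8)[1*(9)*conj(1) + 1*(5)*conj(1) + 2*(-1)*conj(-1) + 2*(-3)*conj(-1) + 2*(-3)*conj(1)]
      = (1/8)[(9) + (5) + (2) + (6) + (-6)] = 16/8 = 2
  <chi_rho, chi_5> = (1/8)[1*(9)*conj(2) + 1*(5)*conj(-2) + 2*(-1)*conj(0) + 2*(-3)*conj(0) + 2*(-3)*conj(0)]
      = (1/8)[(18) + (-10) + (0) + (0) + (0)] = 8/8 = 1
Dimension check: dim(rho) = sum (mult * dim) = 0*1 + 3*1 + 2*1 + 2*1 + 1*2 = 9 = chi_rho(e) = 9.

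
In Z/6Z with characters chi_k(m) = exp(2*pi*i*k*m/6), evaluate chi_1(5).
chi_1(5) = zeta_6^5 = exp(-I*pi/3)

Solution. chi_1(5) = zeta_6^(1*5) = zeta_6^5. Since zeta_6^6 = 1, this equals zeta_6^5 = exp(2*pi*i*5/6) = exp(-I*pi/3).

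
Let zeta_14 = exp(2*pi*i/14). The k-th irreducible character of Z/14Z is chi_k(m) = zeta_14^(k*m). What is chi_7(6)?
chi_7(6) = zeta_14^42 = 1

Working: chi_7(6) = zeta_14^(7*6) = zeta_14^42. Since zeta_14^14 = 1, this equals zeta_14^0 = exp(2*pi*i*0/14) = 1.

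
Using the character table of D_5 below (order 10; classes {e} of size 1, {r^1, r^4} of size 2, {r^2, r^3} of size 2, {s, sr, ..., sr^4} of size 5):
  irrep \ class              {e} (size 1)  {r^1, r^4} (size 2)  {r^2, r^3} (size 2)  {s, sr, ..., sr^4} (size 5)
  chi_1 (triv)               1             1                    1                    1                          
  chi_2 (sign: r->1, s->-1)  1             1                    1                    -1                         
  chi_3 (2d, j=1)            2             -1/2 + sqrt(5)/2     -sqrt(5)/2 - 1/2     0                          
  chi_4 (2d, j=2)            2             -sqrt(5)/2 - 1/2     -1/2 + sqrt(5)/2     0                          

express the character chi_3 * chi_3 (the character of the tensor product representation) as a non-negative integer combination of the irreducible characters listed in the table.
chi_3 tensor chi_3 = chi_1 + chi_2 + chi_4 (all other irreducibles have multiplicity 0).

Proof sketch: The character of a tensor product is the pointwise product (chi_3 * chi_3)(C) = chi_3(C) * chi_3(C):
  {e}: (2)*(2), {r^1, r^4}: (-1/2 + sqrt(5)/2)*(-1/2 + sqrt(5)/2), {r^2, r^3}: (-sqrt(5)/2 - 1/2)*(-sqrt(5)/2 - 1/2), {s, sr, ..., sr^4}: (0)*(0)
so (chi_3 * chi_3) takes values
  {e} -> 4, {r^1, r^4} -> 3/2 - sqrt(5)/2, {r^2, r^3} -> sqrt(5)/2 + 3/2, {s, sr, ..., sr^4} -> 0.
Now take the inner product of this character with each irreducible chi from the table, <chi_3*chi_3, chi> = (1/10) sum_C |C| (chi_3*chi_3)(C) conj(chi(C)):
  <chi_3*chi_3, chi_1> = (1/10)[1*(4)*conj(1) + 2*(3/2 - sqrt(5)/2)*conj(1) + 2*(sqrt(5)/2 + 3/2)*conj(1) + 5*(0)*conj(1)]
      = (1/10)[(4) + (3 - sqrt(5)) + (sqrt(5) + 3) + (0)] = 10/10 = 1
  <chi_3*chi_3, chi_2> = (1/10)[1*(4)*conj(1) + 2*(3/2 - sqrt(5)/2)*conj(1) + 2*(sqrt(5)/2 + 3/2)*conj(1) + 5*(0)*conj(-1)]
      = (1/10)[(4) + (3 - sqrt(5)) + (sqrt(5) + 3) + (0)] = 10/10 = 1
  <chi_3*chi_3, chi_3> = (1/10)[1*(4)*conj(2) + 2*(3/2 - sqrt(5)/2)*conj(-1/2 + sqrt(5)/2) + 2*(sqrt(5)/2 + 3/2)*conj(-sqrt(5)/2 - 1/2) + 5*(0)*conj(0)]
      = (1/10)[(8) + (-4 + 2*sqrt(5)) + (-2*sqrt(5) - 4) + (0)] = 0/10 = 0
  <chi_3*chi_3, chi_4> = (1/10)[1*(4)*conj(2) + 2*(3/2 - sqrt(5)/2)*conj(-sqrt(5)/2 - 1/2) + 2*(sqrt(5)/2 + 3/2)*conj(-1/2 + sqrt(5)/2) + 5*(0)*conj(0)]
      = (1/10)[(8) + (1 - sqrt(5)) + (1 + sqrt(5)) + (0)] = 10/10 = 1
Hence the multiplicities are chi_1: 1, chi_2: 1, chi_4: 1. Dimension check: dim(chi_3)*dim(chi_3) = 2*2 = 4 and sum (mult * dim) = 1*1 + 1*1 + 1*2 = 4.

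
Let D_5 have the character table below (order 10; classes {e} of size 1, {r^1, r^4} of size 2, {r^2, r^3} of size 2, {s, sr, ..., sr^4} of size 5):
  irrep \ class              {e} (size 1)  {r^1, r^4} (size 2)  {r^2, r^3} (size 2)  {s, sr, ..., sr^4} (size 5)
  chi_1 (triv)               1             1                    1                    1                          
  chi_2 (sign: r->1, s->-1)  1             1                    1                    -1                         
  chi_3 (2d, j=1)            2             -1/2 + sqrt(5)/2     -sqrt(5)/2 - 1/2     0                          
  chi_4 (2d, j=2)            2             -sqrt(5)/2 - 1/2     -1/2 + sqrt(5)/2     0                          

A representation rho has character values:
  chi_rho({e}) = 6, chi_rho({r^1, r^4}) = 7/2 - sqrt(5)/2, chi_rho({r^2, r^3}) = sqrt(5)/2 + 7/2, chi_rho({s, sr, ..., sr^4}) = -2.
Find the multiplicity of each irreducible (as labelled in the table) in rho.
Multiplicities: chi_1: 1, chi_2: 3, chi_3: 0, chi_4: 1.

Reasoning: Use <chi_rho, chi> = (1/|G|) sum_C |C| * chi_rho(C) * conj(chi(C)) with |G| = 10 for each irreducible chi in the table:
  <chi_rho, chi_1> = (1/10)[1*(6)*conj(1) + 2*(7/2 - sqrt(5)/2)*conj(1) + 2*(sqrt(5)/2 + 7/2)*conj(1) + 5*(-2)*conj(1)]
      = (1/10)[(6) + (7 - sqrt(5)) + (sqrt(5) + 7) + (-10)] = 10/10 = 1
  <chi_rho, chi_2> = (1/10)[1*(6)*conj(1) + 2*(7/2 - sqrt(5)/2)*conj(1) + 2*(sqrt(5)/2 + 7/2)*conj(1) + 5*(-2)*conj(-1)]
      = (1/10)[(6) + (7 - sqrt(5)) + (sqrt(5) + 7) + (10)] = 30/10 = 3
  <chi_rho, chi_3> = (1/10)[1*(6)*conj(2) + 2*(7/2 - sqrt(5)/2)*conj(-1/2 + sqrt(5)/2) + 2*(sqrt(5)/2 + 7/2)*conj(-sqrt(5)/2 - 1/2) + 5*(-2)*conj(0)]
      = (1/10)[(12) + (-6 + 4*sqrt(5)) + (-4*sqrt(5) - 6) + (0)] = 0/10 = 0
  <chi_rho, chi_4> = (1/10)[1*(6)*conj(2) + 2*(7/2 - sqrt(5)/2)*conj(-sqrt(5)/2 - 1/2) + 2*(sqrt(5)/2 + 7/2)*conj(-1/2 + sqrt(5)/2) + 5*(-2)*conj(0)]
      = (1/10)[(12) + (-3*sqrt(5) - 1) + (-1 + 3*sqrt(5)) + (0)] = 10/10 = 1
Dimension check: dim(rho) = sum (mult * dim) = 1*1 + 3*1 + 0*2 + 1*2 = 6 = chi_rho(e) = 6.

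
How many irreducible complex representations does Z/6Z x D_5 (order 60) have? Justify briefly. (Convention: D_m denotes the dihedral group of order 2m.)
24

Argument: The number of irreducible complex representations of a finite group equals its number of conjugacy classes. For a direct product, #classes(G x H) = #classes(G) * #classes(H). Z/6Z has 6 classes (abelian), D_5 has 4 classes, so 6 * 4 = 24, so Z/6Z x D_5 (order 60) has exactly 24 irreducible complex representations.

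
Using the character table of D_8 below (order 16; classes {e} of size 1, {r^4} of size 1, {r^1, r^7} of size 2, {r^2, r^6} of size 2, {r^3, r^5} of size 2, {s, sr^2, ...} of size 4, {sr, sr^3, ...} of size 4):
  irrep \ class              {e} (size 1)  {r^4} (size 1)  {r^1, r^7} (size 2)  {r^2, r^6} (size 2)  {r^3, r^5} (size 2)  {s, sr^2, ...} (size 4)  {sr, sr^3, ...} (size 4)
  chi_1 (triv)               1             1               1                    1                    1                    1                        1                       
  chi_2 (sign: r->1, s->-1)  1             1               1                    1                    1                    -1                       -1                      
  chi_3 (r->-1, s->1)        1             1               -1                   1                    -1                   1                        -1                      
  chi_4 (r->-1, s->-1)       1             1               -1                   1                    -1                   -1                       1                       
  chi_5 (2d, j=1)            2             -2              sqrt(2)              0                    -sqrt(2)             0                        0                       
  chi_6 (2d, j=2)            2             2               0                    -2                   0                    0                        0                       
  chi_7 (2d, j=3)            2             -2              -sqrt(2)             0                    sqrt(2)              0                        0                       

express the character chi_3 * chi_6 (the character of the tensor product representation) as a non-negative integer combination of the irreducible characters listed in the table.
chi_3 tensor chi_6 = chi_6 (all other irreducibles have multiplicity 0).

The character of a tensor product is the pointwise product (chi_3 * chi_6)(C) = chi_3(C) * chi_6(C):
  {e}: (1)*(2), {r^4}: (1)*(2), {r^1, r^7}: (-1)*(0), {r^2, r^6}: (1)*(-2), {r^3, r^5}: (-1)*(0), {s, sr^2, ...}: (1)*(0), {sr, sr^3, ...}: (-1)*(0)
so (chi_3 * chi_6) takes values
  {e} -> 2, {r^4} -> 2, {r^1, r^7} -> 0, {r^2, r^6} -> -2, {r^3, r^5} -> 0, {s, sr^2, ...} -> 0, {sr, sr^3, ...} -> 0.
Now take the inner product of this character with each irreducible chi from the table, <chi_3*chi_6, chi> = (1/16) sum_C |C| (chi_3*chi_6)(C) conj(chi(C)):
  <chi_3*chi_6, chi_1> = (1/16)[1*(2)*conj(1) + 1*(2)*conj(1) + 2*(0)*conj(1) + 2*(-2)*conj(1) + 2*(0)*conj(1) + 4*(0)*conj(1) + 4*(0)*conj(1)]
      = (1/16)[(2) + (2) + (0) + (-4) + (0) + (0) + (0)] = 0/16 = 0
  <chi_3*chi_6, chi_2> = (1/16)[1*(2)*conj(1) + 1*(2)*conj(1) + 2*(0)*conj(1) + 2*(-2)*conj(1) + 2*(0)*conj(1) + 4*(0)*conj(-1) + 4*(0)*conj(-1)]
      = (1/16)[(2) + (2) + (0) + (-4) + (0) + (0) + (0)] = 0/16 = 0
  <chi_3*chi_6, chi_3> = (1/16)[1*(2)*conj(1) + 1*(2)*conj(1) + 2*(0)*conj(-1) + 2*(-2)*conj(1) + 2*(0)*conj(-1) + 4*(0)*conj(1) + 4*(0)*conj(-1)]
      = (1/16)[(2) + (2) + (0) + (-4) + (0) + (0) + (0)] = 0/16 = 0
  <chi_3*chi_6, chi_4> = (1/16)[1*(2)*conj(1) + 1*(2)*conj(1) + 2*(0)*conj(-1) + 2*(-2)*conj(1) + 2*(0)*conj(-1) + 4*(0)*conj(-1) + 4*(0)*conj(1)]
      = (1/16)[(2) + (2) + (0) + (-4) + (0) + (0) + (0)] = 0/16 = 0
  <chi_3*chi_6, chi_5> = (1/16)[1*(2)*conj(2) + 1*(2)*conj(-2) + 2*(0)*conj(sqrt(2)) + 2*(-2)*conj(0) + 2*(0)*conj(-sqrt(2)) + 4*(0)*conj(0) + 4*(0)*conj(0)]
      = (1/16)[(4) + (-4) + (0) + (0) + (0) + (0) + (0)] = 0/16 = 0
  <chi_3*chi_6, chi_6> = (1/16)[1*(2)*conj(2) + 1*(2)*conj(2) + 2*(0)*conj(0) + 2*(-2)*conj(-2) + 2*(0)*conj(0) + 4*(0)*conj(0) + 4*(0)*conj(0)]
      = (1/16)[(4) + (4) + (0) + (8) + (0) + (0) + (0)] = 16/16 = 1
  <chi_3*chi_6, chi_7> = (1/16)[1*(2)*conj(2) + 1*(2)*conj(-2) + 2*(0)*conj(-sqrt(2)) + 2*(-2)*conj(0) + 2*(0)*conj(sqrt(2)) + 4*(0)*conj(0) + 4*(0)*conj(0)]
      = (1/16)[(4) + (-4) + (0) + (0) + (0) + (0) + (0)] = 0/16 = 0
Hence the multiplicities are chi_6: 1. Dimension check: dim(chi_3)*dim(chi_6) = 1*2 = 2 and sum (mult * dim) = 1*2 = 2.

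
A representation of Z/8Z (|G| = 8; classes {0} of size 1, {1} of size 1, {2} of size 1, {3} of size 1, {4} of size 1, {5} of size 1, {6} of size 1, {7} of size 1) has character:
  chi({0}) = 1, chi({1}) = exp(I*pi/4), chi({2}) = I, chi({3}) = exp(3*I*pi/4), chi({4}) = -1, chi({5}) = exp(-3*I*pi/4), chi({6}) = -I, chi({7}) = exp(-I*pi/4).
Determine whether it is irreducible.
Irreducible: <chi, chi> = 1.

Justification: <chi, chi> = (1/|G|) sum_C |C| * |chi(C)|^2 = (1/8)[1*|1|^2 + 1*|exp(I*pi/4)|^2 + 1*|I|^2 + 1*|exp(3*I*pi/4)|^2 + 1*|-1|^2 + 1*|exp(-3*I*pi/4)|^2 + 1*|-I|^2 + 1*|exp(-I*pi/4)|^2]
  = (1/8)[(1) + (1) + (1) + (1) + (1) + (1) + (1) + (1)] = 8/8 = 1.
(Exp terms are combined using exp(i*s)*conj(exp(i*t)) = exp(i*(s-t)), and sums of them are collapsed using the identity that for every m > 1 the m distinct m-th roots of unity sum to 0, e.g. 1 + exp(2*I*pi/3) + exp(-2*I*pi/3) = 0.)
A character is irreducible iff <chi, chi> = 1, so this representation is irreducible.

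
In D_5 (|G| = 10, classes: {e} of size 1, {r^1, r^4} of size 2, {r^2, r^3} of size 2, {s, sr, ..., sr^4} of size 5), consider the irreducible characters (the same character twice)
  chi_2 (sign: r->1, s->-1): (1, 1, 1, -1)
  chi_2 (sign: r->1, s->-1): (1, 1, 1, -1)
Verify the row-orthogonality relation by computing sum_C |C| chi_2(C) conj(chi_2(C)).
Sum = 10 = |G| = 10; so <chi_2, chi_2> = 1 (norm-1 confirms irreducibility).

Justification: Compute term by term over conjugacy classes (|C| * chi_2(C) * conj(chi_2(C))):
  1*(1)*conj(1) + 2*(1)*conj(1) + 2*(1)*conj(1) + 5*(-1)*conj(-1)
  = (1) + (2) + (2) + (5)
  = 10.
Dividing by |G| = 10 gives 10/10 = 1, matching the row-orthogonality relation <chi_2, chi_2> = [chi_2 = chi_2].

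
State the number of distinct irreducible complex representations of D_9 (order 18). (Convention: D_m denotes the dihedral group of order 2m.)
6

The number of irreducible complex representations of a finite group equals its number of conjugacy classes. D_9 has 6 conjugacy classes ((n+3)/2 for n odd), so D_9 (order 18) has exactly 6 irreducible complex representations.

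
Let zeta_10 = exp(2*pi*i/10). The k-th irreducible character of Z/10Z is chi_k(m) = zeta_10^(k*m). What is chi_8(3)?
chi_8(3) = zeta_10^24 = exp(4*I*pi/5)

Explanation: chi_8(3) = zeta_10^(8*3) = zeta_10^24. Since zeta_10^10 = 1, this equals zeta_10^4 = exp(2*pi*i*4/10) = exp(4*I*pi/5).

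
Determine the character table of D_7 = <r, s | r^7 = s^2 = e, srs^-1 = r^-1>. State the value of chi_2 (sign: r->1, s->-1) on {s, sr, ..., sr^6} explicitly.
Conjugacy classes: {e} of size 1, {r^1, r^6} of size 2, {r^2, r^5} of size 2, {r^3, r^4} of size 2, {s, sr, ..., sr^6} of size 7.
Character table:
  irrep \ class              {e} (size 1)  {r^1, r^6} (size 2)  {r^2, r^5} (size 2)  {r^3, r^4} (size 2)  {s, sr, ..., sr^6} (size 7)
  chi_1 (triv)               1             1                    1                    1                    1                          
  chi_2 (sign: r->1, s->-1)  1             1                    1                    1                    -1                         
  chi_3 (2d, j=1)            2             2*cos(2*pi/7)        -2*cos(3*pi/7)       -2*cos(pi/7)         0                          
  chi_4 (2d, j=2)            2             -2*cos(3*pi/7)       -2*cos(pi/7)         2*cos(2*pi/7)        0                          
  chi_5 (2d, j=3)            2             -2*cos(pi/7)         2*cos(2*pi/7)        -2*cos(3*pi/7)       0                          

Spot check: chi_2 (sign: r->1, s->-1) on {s, sr, ..., sr^6} = -1.

Why: D_7 has order 2*7 = 14 with 5 conjugacy classes, hence 5 irreducibles. Sum of squared dims 1 + 1 + 4 + 4 + 4 = 14 = |G|. Linear characters come from the abelianisation; the 2-dimensional irreps have character r^k -> 2*cos(2*pi*j*k/7), reflections -> 0.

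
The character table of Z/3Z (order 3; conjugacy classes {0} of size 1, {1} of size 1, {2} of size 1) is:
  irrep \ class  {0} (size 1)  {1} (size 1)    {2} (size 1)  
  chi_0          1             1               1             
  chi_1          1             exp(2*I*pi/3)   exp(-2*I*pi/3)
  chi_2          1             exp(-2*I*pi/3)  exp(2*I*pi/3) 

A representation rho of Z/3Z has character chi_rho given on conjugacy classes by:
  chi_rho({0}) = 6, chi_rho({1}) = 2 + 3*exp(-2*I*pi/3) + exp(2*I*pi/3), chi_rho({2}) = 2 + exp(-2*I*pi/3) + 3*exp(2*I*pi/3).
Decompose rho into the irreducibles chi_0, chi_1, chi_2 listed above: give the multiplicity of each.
Multiplicities: chi_0: 2, chi_1: 1, chi_2: 3.

Argument: Use <chi_rho, chi> = (1/|G|) sum_C |C| * chi_rho(C) * conj(chi(C)) with |G| = 3 for each irreducible chi in the table:
  <chi_rho, chi_0> = (1/3)[1*(6)*conj(1) + 1*(2 + 3*exp(-2*I*pi/3) + exp(2*I*pi/3))*conj(1) + 1*(2 + exp(-2*I*pi/3) + 3*exp(2*I*pi/3))*conj(1)]
      = (1/3)[(6) + (2 + 3*exp(-2*I*pi/3) + exp(2*I*pi/3)) + (2 + exp(-2*I*pi/3) + 3*exp(2*I*pi/3))] = 6/3 = 2
  <chi_rho, chi_1> = (1/3)[1*(6)*conj(1) + 1*(2 + 3*exp(-2*I*pi/3) + exp(2*I*pi/3))*conj(exp(2*I*pi/3)) + 1*(2 + exp(-2*I*pi/3) + 3*exp(2*I*pi/3))*conj(exp(-2*I*pi/3))]
      = (1/3)[(6) + (1 + 2*exp(-2*I*pi/3) + 3*exp(2*I*pi/3)) + (1 + 3*exp(-2*I*pi/3) + 2*exp(2*I*pi/3))] = 3/3 = 1
  <chi_rho, chi_2> = (1/3)[1*(6)*conj(1) + 1*(2 + 3*exp(-2*I*pi/3) + exp(2*I*pi/3))*conj(exp(-2*I*pi/3)) + 1*(2 + exp(-2*I*pi/3) + 3*exp(2*I*pi/3))*conj(exp(2*I*pi/3))]
      = (1/3)[(6) + (3 + exp(-2*I*pi/3) + 2*exp(2*I*pi/3)) + (3 + 2*exp(-2*I*pi/3) + exp(2*I*pi/3))] = 9/3 = 3
(Exp terms are combined using exp(i*s)*conj(exp(i*t)) = exp(i*(s-t)), and sums of them are collapsed using the identity that for every m > 1 the m distinct m-th roots of unity sum to 0, e.g. 1 + exp(2*I*pi/3) + exp(-2*I*pi/3) = 0.)
Dimension check: dim(rho) = sum (mult * dim) = 2*1 + 1*1 + 3*1 = 6 = chi_rho(e) = 6.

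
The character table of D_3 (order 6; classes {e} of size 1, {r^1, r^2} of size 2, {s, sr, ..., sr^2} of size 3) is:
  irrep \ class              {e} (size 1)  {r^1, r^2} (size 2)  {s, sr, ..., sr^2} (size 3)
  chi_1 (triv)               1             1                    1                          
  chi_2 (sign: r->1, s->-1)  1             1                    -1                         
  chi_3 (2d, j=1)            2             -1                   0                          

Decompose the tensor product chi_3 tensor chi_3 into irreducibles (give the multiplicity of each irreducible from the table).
chi_3 tensor chi_3 = chi_1 + chi_2 + chi_3 (all other irreducibles have multiplicity 0).

Solution. The character of a tensor product is the pointwise product (chi_3 * chi_3)(C) = chi_3(C) * chi_3(C):
  {e}: (2)*(2), {r^1, r^2}: (-1)*(-1), {s, sr, ..., sr^2}: (0)*(0)
so (chi_3 * chi_3) takes values
  {e} -> 4, {r^1, r^2} -> 1, {s, sr, ..., sr^2} -> 0.
Now take the inner product of this character with each irreducible chi from the table, <chi_3*chi_3, chi> = (1/6) sum_C |C| (chi_3*chi_3)(C) conj(chi(C)):
  <chi_3*chi_3, chi_1> = (1/6)[1*(4)*conj(1) + 2*(1)*conj(1) + 3*(0)*conj(1)]
      = (1/6)[(4) + (2) + (0)] = 6/6 = 1
  <chi_3*chi_3, chi_2> = (1/6)[1*(4)*conj(1) + 2*(1)*conj(1) + 3*(0)*conj(-1)]
      = (1/6)[(4) + (2) + (0)] = 6/6 = 1
  <chi_3*chi_3, chi_3> = (1/6)[1*(4)*conj(2) + 2*(1)*conj(-1) + 3*(0)*conj(0)]
      = (1/6)[(8) + (-2) + (0)] = 6/6 = 1
Hence the multiplicities are chi_1: 1, chi_2: 1, chi_3: 1. Dimension check: dim(chi_3)*dim(chi_3) = 2*2 = 4 and sum (mult * dim) = 1*1 + 1*1 + 1*2 = 4.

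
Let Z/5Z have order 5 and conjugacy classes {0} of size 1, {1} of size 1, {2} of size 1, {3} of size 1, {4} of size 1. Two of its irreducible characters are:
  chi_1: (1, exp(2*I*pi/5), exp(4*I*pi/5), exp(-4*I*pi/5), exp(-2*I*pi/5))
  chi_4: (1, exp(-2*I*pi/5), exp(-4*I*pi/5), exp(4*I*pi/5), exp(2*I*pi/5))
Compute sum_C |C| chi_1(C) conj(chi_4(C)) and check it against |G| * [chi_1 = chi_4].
Sum = 0; so <chi_1, chi_4> = 0 (distinct irreducibles are orthogonal).

Reasoning: Compute term by term over conjugacy classes (|C| * chi_1(C) * conj(chi_4(C))):
  1*(1)*conj(1) + 1*(exp(2*I*pi/5))*conj(exp(-2*I*pi/5)) + 1*(exp(4*I*pi/5))*conj(exp(-4*I*pi/5)) + 1*(exp(-4*I*pi/5))*conj(exp(4*I*pi/5)) + 1*(exp(-2*I*pi/5))*conj(exp(2*I*pi/5))
  = (1) + (exp(4*I*pi/5)) + (exp(-2*I*pi/5)) + (exp(2*I*pi/5)) + (exp(-4*I*pi/5))
  = 0.
(Exp terms are combined using exp(i*s)*conj(exp(i*t)) = exp(i*(s-t)), and sums of them are collapsed using the identity that for every m > 1 the m distinct m-th roots of unity sum to 0, e.g. 1 + exp(2*I*pi/3) + exp(-2*I*pi/3) = 0.)
Dividing by |G| = 5 gives 0/5 = 0, matching the row-orthogonality relation <chi_1, chi_4> = [chi_1 = chi_4].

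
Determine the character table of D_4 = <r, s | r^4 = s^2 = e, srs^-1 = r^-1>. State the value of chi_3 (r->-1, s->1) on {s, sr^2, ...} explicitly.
Conjugacy classes: {e} of size 1, {r^2} of size 1, {r^1, r^3} of size 2, {s, sr^2, ...} of size 2, {sr, sr^3, ...} of size 2.
Character table:
  irrep \ class              {e} (size 1)  {r^2} (size 1)  {r^1, r^3} (size 2)  {s, sr^2, ...} (size 2)  {sr, sr^3, ...} (size 2)
  chi_1 (triv)               1             1               1                    1                        1                       
  chi_2 (sign: r->1, s->-1)  1             1               1                    -1                       -1                      
  chi_3 (r->-1, s->1)        1             1               -1                   1                        -1                      
  chi_4 (r->-1, s->-1)       1             1               -1                   -1                       1                       
  chi_5 (2d, j=1)            2             -2              0                    0                        0                       

Spot check: chi_3 (r->-1, s->1) on {s, sr^2, ...} = 1.

Details: D_4 has order 2*4 = 8 with 5 conjugacy classes, hence 5 irreducibles. Sum of squared dims 1 + 1 + 1 + 1 + 4 = 8 = |G|. Linear characters come from the abelianisation; the 2-dimensional irreps have character r^k -> 2*cos(2*pi*j*k/4), reflections -> 0.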